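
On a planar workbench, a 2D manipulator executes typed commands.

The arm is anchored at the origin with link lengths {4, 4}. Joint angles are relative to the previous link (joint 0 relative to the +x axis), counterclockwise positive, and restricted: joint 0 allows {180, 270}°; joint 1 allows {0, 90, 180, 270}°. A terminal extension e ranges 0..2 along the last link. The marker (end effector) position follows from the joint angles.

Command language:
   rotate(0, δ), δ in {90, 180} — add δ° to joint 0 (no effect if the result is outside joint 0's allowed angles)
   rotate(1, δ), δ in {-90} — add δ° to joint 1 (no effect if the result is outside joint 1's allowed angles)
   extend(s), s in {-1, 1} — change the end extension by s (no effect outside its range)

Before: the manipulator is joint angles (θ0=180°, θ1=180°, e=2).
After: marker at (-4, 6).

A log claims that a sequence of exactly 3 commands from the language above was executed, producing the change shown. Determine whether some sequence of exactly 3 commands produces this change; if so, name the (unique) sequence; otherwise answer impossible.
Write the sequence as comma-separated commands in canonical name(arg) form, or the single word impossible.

rotate(1, -90), rotate(1, -90), rotate(1, -90)

t0: joint angles (θ0=180°, θ1=180°, e=2)
t=1 rotate(1, -90) ⇒ joint angles (θ0=180°, θ1=90°, e=2)
t=2 rotate(1, -90) ⇒ joint angles (θ0=180°, θ1=0°, e=2)
t=3 rotate(1, -90) ⇒ joint angles (θ0=180°, θ1=270°, e=2)
no rival 3-sequence matches.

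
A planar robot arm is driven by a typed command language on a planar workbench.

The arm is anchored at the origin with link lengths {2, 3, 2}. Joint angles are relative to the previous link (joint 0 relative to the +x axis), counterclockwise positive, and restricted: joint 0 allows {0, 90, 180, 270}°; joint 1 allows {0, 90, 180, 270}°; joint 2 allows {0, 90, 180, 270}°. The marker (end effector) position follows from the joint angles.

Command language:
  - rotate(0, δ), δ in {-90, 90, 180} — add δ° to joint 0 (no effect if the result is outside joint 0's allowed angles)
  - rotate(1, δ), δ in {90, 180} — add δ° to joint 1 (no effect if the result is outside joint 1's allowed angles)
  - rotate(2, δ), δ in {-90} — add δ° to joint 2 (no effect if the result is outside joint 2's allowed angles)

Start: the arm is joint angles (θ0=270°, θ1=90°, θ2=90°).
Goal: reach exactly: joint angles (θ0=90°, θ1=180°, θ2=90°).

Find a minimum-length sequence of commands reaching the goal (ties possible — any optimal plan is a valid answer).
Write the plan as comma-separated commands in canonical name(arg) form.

from: joint angles (θ0=270°, θ1=90°, θ2=90°)
step 1 (rotate(0, 180)): joint angles (θ0=90°, θ1=90°, θ2=90°)
step 2 (rotate(1, 90)): joint angles (θ0=90°, θ1=180°, θ2=90°)
minimal: 2 command(s), checked below 2.

rotate(0, 180), rotate(1, 90)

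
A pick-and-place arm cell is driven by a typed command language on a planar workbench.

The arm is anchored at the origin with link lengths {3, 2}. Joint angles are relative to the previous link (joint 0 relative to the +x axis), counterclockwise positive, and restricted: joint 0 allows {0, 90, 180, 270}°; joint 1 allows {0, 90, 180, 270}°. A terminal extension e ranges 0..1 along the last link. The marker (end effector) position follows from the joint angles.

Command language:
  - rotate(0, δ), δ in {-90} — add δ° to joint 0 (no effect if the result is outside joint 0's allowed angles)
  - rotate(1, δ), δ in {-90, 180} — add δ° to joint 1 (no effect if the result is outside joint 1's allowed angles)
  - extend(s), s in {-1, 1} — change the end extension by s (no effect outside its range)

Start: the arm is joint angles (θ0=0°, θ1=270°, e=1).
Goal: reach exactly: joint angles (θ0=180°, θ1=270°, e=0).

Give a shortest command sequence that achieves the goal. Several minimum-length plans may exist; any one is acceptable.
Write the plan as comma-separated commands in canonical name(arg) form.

rotate(0, -90), rotate(0, -90), extend(-1)

initial: joint angles (θ0=0°, θ1=270°, e=1)
t=1 rotate(0, -90) ⇒ joint angles (θ0=270°, θ1=270°, e=1)
t=2 rotate(0, -90) ⇒ joint angles (θ0=180°, θ1=270°, e=1)
t=3 extend(-1) ⇒ joint angles (θ0=180°, θ1=270°, e=0)
minimal: 3 command(s), checked below 3.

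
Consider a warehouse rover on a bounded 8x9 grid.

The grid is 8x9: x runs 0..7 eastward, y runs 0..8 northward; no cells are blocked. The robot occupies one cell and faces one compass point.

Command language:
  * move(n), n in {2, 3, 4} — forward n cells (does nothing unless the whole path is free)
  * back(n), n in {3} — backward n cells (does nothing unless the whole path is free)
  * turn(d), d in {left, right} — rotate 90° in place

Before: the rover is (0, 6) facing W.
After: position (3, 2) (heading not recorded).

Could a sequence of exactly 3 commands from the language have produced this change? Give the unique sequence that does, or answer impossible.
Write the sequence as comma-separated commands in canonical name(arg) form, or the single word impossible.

key: running move(4) before back(3) would end elsewhere — order is forced
start: (0, 6) facing W
step 1 (back(3)): (3, 6) facing W
step 2 (turn(left)): (3, 6) facing S
step 3 (move(4)): (3, 2) facing S
uniquely the one of 216 3-step routes that fits.

back(3), turn(left), move(4)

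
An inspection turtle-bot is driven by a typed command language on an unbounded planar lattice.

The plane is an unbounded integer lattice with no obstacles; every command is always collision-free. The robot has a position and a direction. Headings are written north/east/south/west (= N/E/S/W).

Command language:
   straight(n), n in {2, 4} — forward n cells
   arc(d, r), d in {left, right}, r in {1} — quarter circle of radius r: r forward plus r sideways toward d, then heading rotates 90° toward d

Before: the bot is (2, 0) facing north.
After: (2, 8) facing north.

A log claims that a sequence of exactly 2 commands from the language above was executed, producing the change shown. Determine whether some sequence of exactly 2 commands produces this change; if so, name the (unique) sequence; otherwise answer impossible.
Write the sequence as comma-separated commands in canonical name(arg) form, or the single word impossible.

straight(4), straight(4)

key: still facing N at the end — nothing in the sequence rotates
t0: (2, 0) facing north
t=1 straight(4) ⇒ (2, 4) facing north
t=2 straight(4) ⇒ (2, 8) facing north
all 16 alternatives checked — unique.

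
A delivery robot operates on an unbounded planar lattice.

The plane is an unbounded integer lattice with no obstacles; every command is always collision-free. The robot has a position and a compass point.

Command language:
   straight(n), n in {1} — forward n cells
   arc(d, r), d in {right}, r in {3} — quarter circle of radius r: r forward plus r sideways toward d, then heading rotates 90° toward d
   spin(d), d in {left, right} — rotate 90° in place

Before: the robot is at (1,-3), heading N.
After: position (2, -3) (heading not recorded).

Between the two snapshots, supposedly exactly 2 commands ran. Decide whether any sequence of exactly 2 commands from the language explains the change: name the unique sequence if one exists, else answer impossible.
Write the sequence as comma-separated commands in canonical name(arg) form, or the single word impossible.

spin(right), straight(1)

key: running straight(1) before spin(right) would end elsewhere — order is forced
initial: at (1,-3), heading N
step 1 (spin(right)): at (1,-3), heading E
step 2 (straight(1)): at (2,-3), heading E
no rival 2-sequence matches.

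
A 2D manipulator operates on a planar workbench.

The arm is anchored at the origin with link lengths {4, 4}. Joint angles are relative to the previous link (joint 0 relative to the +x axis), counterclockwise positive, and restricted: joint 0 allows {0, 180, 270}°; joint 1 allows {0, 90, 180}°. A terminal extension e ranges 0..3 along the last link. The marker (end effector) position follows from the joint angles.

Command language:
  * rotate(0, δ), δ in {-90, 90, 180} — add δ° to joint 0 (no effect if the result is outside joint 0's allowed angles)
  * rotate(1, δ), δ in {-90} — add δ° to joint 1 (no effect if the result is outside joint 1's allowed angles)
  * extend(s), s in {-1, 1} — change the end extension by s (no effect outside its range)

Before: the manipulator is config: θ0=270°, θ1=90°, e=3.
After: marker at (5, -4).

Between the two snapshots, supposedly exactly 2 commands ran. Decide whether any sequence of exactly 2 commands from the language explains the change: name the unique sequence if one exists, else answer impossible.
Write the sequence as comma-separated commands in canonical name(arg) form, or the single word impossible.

extend(-1), extend(-1)

t0: config: θ0=270°, θ1=90°, e=3
t=1 extend(-1) ⇒ config: θ0=270°, θ1=90°, e=2
t=2 extend(-1) ⇒ config: θ0=270°, θ1=90°, e=1
uniquely the one of 36 2-step routes that fits.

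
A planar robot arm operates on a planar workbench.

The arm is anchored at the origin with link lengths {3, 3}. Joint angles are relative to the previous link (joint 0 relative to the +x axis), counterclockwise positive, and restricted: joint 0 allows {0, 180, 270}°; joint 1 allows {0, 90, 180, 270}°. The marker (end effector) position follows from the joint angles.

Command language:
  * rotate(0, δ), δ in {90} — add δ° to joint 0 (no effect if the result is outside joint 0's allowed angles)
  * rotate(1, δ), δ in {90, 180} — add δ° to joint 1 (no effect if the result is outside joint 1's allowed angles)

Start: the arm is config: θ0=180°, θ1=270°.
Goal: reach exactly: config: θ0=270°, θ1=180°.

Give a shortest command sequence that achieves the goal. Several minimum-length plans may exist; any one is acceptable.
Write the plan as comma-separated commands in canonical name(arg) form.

rotate(0, 90), rotate(1, 180), rotate(1, 90)

initial: config: θ0=180°, θ1=270°
t=1 rotate(0, 90) ⇒ config: θ0=270°, θ1=270°
t=2 rotate(1, 180) ⇒ config: θ0=270°, θ1=90°
t=3 rotate(1, 90) ⇒ config: θ0=270°, θ1=180°
nothing shorter than 3 reaches the goal.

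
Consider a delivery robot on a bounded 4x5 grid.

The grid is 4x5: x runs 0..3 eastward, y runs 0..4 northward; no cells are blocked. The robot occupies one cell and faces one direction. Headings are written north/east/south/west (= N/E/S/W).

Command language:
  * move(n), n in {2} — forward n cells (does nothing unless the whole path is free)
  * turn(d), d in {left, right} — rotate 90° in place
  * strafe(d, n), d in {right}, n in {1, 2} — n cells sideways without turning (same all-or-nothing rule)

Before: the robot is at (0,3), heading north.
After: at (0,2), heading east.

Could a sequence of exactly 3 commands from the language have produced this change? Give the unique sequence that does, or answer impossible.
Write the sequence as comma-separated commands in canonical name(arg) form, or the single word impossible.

key: order matters: swapping move(2) and strafe(right, 1) lands elsewhere
start: at (0,3), heading north
1. move(2) → at (0,3), heading north
2. turn(right) → at (0,3), heading east
3. strafe(right, 1) → at (0,2), heading east
no rival 3-sequence matches.

move(2), turn(right), strafe(right, 1)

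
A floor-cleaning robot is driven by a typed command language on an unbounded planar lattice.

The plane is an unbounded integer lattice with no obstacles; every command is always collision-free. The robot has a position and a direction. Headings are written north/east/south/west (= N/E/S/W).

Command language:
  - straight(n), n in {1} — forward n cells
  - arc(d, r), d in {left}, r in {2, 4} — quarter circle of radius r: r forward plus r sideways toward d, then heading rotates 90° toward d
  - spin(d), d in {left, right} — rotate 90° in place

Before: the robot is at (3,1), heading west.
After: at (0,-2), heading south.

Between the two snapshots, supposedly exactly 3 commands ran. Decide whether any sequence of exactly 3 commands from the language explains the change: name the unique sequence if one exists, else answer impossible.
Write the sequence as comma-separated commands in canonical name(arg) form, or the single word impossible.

straight(1), arc(left, 2), straight(1)

key: cell and facing (now S) both changed — the 3 commands mix motion and turning
initial: at (3,1), heading west
t=1 straight(1) ⇒ at (2,1), heading west
t=2 arc(left, 2) ⇒ at (0,-1), heading south
t=3 straight(1) ⇒ at (0,-2), heading south
no other 3-command option fits: unique.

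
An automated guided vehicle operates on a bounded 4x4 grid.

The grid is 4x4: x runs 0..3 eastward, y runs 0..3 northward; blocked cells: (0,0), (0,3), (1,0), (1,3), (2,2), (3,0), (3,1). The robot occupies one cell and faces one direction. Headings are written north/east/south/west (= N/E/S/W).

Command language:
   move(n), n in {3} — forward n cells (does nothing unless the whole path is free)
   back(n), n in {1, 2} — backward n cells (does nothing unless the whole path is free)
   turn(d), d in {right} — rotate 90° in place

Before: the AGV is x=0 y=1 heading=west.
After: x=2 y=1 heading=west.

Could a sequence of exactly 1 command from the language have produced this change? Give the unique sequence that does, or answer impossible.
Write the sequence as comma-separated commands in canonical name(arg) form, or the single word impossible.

key: heading stays W — the single command does not turn
begin: x=0 y=1 heading=west
1. back(2) → x=2 y=1 heading=west
no rival 1-sequence matches.

back(2)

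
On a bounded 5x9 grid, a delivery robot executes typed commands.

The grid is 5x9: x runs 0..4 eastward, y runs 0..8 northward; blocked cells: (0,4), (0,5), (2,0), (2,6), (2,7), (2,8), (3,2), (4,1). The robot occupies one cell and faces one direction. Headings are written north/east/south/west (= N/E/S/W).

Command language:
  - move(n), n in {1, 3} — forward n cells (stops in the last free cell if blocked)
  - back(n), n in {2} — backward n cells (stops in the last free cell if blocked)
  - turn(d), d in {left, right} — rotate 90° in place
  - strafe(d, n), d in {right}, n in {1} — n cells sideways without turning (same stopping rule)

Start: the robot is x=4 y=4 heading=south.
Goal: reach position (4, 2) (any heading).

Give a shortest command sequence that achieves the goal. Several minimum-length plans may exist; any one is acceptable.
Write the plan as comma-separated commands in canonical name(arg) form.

move(3)

from: x=4 y=4 heading=south
[1] after move(3): x=4 y=2 heading=south
nothing shorter than 1 reaches the goal.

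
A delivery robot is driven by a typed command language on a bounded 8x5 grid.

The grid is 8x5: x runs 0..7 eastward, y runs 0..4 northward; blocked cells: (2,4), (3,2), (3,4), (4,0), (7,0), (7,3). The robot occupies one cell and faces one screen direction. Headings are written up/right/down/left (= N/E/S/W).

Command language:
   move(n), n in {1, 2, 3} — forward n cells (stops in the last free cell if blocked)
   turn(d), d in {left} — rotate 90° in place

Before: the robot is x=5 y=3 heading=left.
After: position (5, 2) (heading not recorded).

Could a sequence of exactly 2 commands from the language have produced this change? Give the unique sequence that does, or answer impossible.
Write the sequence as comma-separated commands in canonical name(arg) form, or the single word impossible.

turn(left), move(1)

key: running move(1) before turn(left) would end elsewhere — order is forced
from: x=5 y=3 heading=left
[1] after turn(left): x=5 y=3 heading=down
[2] after move(1): x=5 y=2 heading=down
uniquely the one of 16 2-step routes that fits.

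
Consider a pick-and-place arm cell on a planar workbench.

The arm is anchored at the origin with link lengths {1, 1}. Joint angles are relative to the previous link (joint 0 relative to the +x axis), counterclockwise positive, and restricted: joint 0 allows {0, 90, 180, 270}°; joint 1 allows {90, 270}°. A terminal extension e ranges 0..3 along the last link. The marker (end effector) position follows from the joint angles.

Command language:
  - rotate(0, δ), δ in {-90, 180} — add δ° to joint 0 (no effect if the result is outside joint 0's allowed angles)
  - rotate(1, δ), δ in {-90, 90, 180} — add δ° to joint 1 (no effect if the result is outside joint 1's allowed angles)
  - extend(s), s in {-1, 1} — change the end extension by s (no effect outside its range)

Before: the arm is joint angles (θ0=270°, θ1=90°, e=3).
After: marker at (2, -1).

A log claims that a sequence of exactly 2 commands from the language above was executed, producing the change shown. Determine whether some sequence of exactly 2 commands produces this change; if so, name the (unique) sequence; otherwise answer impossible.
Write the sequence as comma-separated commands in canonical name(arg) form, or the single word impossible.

start: joint angles (θ0=270°, θ1=90°, e=3)
[1] after extend(-1): joint angles (θ0=270°, θ1=90°, e=2)
[2] after extend(-1): joint angles (θ0=270°, θ1=90°, e=1)
no rival 2-sequence matches.

extend(-1), extend(-1)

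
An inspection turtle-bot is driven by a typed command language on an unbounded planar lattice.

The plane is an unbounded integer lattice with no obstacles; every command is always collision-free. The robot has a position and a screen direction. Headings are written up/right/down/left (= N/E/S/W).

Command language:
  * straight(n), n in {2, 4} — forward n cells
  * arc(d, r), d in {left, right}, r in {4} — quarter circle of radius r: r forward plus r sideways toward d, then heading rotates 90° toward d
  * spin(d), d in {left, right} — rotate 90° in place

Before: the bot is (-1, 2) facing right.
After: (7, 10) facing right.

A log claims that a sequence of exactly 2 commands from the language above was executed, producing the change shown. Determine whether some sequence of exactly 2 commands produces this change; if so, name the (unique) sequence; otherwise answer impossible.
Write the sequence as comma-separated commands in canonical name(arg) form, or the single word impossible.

arc(left, 4), arc(right, 4)

key: heading stays E — rotations cancel among the 2 commands
from: (-1, 2) facing right
[1] after arc(left, 4): (3, 6) facing up
[2] after arc(right, 4): (7, 10) facing right
no rival 2-sequence matches.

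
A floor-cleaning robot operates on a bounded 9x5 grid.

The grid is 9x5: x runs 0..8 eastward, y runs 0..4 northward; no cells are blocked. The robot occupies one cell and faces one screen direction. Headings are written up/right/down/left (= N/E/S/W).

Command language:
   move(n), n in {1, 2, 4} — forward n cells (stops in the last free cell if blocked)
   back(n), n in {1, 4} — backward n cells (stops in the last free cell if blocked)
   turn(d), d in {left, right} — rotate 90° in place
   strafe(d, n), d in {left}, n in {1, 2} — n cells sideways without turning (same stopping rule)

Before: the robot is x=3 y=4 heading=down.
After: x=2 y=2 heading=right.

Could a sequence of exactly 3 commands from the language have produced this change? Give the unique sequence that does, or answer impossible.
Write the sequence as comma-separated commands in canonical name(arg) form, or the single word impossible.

move(2), turn(left), back(1)

key: running back(1) before move(2) would end elsewhere — order is forced
initial: x=3 y=4 heading=down
t=1 move(2) ⇒ x=3 y=2 heading=down
t=2 turn(left) ⇒ x=3 y=2 heading=right
t=3 back(1) ⇒ x=2 y=2 heading=right
uniquely the one of 729 3-step routes that fits.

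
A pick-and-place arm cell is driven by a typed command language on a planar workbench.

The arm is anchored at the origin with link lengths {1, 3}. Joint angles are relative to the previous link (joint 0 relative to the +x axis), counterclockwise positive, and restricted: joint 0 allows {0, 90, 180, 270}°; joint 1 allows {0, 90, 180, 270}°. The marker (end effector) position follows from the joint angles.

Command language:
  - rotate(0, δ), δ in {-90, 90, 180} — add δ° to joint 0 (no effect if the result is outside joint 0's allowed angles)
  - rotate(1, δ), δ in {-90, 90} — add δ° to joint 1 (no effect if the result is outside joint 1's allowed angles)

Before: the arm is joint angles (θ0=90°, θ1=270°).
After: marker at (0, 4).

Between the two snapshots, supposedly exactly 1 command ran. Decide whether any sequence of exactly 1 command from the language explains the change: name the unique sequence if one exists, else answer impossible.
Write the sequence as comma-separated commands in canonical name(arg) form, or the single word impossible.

t0: joint angles (θ0=90°, θ1=270°)
1. rotate(1, 90) → joint angles (θ0=90°, θ1=0°)
no rival 1-sequence matches.

rotate(1, 90)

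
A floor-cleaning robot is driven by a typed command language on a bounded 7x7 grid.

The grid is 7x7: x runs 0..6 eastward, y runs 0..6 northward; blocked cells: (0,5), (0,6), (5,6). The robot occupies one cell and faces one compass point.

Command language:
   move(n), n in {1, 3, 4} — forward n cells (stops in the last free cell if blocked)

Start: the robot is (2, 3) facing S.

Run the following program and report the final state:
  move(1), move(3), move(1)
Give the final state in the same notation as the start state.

(2, 0) facing S

t0: (2, 3) facing S
step 1 (move(1)): (2, 2) facing S
step 2 (move(3)): (2, 0) facing S
step 3 (move(1)): (2, 0) facing S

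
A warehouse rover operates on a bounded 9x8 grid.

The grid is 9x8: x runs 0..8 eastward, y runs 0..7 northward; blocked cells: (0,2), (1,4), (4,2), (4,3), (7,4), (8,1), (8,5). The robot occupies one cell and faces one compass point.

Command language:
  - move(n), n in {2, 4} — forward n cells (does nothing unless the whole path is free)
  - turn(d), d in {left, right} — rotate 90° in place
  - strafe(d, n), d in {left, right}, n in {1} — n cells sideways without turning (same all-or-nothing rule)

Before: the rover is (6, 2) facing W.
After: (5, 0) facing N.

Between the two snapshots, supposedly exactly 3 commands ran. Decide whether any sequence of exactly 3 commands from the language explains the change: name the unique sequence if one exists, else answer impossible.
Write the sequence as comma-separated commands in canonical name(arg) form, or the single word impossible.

all 216 sequences checked — none match.

impossible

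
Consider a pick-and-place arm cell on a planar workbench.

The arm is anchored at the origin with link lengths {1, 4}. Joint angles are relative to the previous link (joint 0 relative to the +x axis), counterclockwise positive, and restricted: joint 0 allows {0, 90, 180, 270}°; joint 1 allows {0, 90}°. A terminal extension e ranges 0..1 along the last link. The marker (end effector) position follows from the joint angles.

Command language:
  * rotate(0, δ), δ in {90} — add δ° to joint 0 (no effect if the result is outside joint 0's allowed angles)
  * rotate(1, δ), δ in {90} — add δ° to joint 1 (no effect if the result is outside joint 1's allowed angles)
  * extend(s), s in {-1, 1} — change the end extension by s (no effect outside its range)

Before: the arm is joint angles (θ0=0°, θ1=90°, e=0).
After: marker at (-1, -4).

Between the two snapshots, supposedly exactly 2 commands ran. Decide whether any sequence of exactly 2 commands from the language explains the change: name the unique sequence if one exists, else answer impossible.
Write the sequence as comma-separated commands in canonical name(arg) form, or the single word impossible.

rotate(0, 90), rotate(0, 90)

initial: joint angles (θ0=0°, θ1=90°, e=0)
1. rotate(0, 90) → joint angles (θ0=90°, θ1=90°, e=0)
2. rotate(0, 90) → joint angles (θ0=180°, θ1=90°, e=0)
no other 2-command option fits: unique.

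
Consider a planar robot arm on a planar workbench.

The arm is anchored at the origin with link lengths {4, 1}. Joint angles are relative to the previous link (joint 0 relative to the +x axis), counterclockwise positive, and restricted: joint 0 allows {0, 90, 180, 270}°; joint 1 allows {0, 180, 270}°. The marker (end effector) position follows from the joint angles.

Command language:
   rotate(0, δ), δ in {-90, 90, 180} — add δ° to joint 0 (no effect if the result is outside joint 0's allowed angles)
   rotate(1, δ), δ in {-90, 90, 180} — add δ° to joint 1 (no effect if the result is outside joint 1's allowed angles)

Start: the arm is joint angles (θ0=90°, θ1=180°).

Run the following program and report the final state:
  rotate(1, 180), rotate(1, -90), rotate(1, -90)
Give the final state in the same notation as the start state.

joint angles (θ0=90°, θ1=180°)

initial: joint angles (θ0=90°, θ1=180°)
t=1 rotate(1, 180) ⇒ joint angles (θ0=90°, θ1=0°)
t=2 rotate(1, -90) ⇒ joint angles (θ0=90°, θ1=270°)
t=3 rotate(1, -90) ⇒ joint angles (θ0=90°, θ1=180°)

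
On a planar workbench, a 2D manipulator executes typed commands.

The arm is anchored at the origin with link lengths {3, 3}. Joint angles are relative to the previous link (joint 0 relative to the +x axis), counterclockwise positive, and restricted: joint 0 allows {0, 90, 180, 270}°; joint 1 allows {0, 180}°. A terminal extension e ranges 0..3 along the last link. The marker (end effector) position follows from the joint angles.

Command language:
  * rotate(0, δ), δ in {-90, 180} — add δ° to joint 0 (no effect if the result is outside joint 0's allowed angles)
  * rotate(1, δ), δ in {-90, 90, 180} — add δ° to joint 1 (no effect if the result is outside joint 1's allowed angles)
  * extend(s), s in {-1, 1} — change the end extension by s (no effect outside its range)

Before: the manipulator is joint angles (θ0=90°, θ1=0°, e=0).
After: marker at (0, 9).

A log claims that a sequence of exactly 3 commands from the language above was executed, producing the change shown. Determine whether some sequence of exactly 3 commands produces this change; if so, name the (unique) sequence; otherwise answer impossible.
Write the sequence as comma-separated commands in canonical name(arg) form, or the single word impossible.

extend(1), extend(1), extend(1)

initial: joint angles (θ0=90°, θ1=0°, e=0)
t=1 extend(1) ⇒ joint angles (θ0=90°, θ1=0°, e=1)
t=2 extend(1) ⇒ joint angles (θ0=90°, θ1=0°, e=2)
t=3 extend(1) ⇒ joint angles (θ0=90°, θ1=0°, e=3)
all 343 alternatives checked — unique.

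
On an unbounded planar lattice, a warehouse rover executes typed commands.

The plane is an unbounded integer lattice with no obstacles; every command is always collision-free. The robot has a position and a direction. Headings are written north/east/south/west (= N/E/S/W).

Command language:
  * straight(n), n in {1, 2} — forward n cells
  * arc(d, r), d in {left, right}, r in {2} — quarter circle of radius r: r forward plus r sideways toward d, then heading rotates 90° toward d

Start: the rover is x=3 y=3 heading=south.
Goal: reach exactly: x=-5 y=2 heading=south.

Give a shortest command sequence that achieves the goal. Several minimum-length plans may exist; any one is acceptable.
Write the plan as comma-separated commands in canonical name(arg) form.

arc(right, 2), arc(right, 2), arc(left, 2), arc(left, 2), straight(1)

t0: x=3 y=3 heading=south
1. arc(right, 2) → x=1 y=1 heading=west
2. arc(right, 2) → x=-1 y=3 heading=north
3. arc(left, 2) → x=-3 y=5 heading=west
4. arc(left, 2) → x=-5 y=3 heading=south
5. straight(1) → x=-5 y=2 heading=south
nothing shorter than 5 reaches the goal.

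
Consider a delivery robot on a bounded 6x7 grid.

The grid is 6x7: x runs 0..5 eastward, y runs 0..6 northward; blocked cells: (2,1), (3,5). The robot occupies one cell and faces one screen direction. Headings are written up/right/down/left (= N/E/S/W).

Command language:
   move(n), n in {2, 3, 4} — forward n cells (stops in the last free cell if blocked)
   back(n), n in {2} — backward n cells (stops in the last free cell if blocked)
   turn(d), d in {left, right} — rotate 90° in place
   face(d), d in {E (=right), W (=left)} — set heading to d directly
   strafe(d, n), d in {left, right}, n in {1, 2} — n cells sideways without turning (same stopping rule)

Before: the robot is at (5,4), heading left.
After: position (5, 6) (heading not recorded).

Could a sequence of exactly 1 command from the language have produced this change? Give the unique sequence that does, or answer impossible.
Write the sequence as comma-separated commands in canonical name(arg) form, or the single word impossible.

strafe(right, 2)

start: at (5,4), heading left
step 1 (strafe(right, 2)): at (5,6), heading left
no other 1-command option fits: unique.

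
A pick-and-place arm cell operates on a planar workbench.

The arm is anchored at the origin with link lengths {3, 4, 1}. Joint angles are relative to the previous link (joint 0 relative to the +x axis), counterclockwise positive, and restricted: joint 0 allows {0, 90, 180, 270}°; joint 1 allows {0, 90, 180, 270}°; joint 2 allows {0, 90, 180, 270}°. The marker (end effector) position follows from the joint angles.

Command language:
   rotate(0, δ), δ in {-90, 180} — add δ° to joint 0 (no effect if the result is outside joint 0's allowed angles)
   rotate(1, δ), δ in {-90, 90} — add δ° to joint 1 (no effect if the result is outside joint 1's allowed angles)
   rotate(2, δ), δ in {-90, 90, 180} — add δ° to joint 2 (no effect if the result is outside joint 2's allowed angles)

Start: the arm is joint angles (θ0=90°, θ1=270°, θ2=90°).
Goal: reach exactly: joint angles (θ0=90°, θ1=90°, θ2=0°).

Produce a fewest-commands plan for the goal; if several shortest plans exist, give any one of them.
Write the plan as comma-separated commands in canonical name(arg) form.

t0: joint angles (θ0=90°, θ1=270°, θ2=90°)
step 1 (rotate(1, -90)): joint angles (θ0=90°, θ1=180°, θ2=90°)
step 2 (rotate(1, -90)): joint angles (θ0=90°, θ1=90°, θ2=90°)
step 3 (rotate(2, -90)): joint angles (θ0=90°, θ1=90°, θ2=0°)
shorter routes all fall short; 3 is best.

rotate(1, -90), rotate(1, -90), rotate(2, -90)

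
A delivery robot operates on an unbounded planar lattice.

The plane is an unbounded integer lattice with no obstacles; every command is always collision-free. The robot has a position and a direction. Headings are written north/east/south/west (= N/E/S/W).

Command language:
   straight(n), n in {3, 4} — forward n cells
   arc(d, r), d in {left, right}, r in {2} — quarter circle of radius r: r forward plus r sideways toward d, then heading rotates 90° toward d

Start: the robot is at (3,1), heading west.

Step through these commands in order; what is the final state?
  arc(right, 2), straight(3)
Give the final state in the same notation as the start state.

begin: at (3,1), heading west
step 1 (arc(right, 2)): at (1,3), heading north
step 2 (straight(3)): at (1,6), heading north

at (1,6), heading north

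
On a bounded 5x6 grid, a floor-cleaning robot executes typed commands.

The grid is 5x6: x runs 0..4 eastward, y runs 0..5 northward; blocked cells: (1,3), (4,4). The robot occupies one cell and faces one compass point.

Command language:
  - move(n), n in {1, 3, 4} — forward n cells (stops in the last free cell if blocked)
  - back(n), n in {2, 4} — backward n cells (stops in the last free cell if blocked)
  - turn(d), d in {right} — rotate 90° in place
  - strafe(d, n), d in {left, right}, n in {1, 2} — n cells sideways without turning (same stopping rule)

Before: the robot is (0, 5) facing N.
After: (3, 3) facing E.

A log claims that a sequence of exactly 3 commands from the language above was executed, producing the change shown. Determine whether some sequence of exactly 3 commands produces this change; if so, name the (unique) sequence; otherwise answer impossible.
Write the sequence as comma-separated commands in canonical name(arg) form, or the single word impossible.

key: cell and facing (now E) both changed — the 3 commands mix motion and turning
t0: (0, 5) facing N
t=1 turn(right) ⇒ (0, 5) facing E
t=2 move(3) ⇒ (3, 5) facing E
t=3 strafe(right, 2) ⇒ (3, 3) facing E
uniquely the one of 1000 3-step routes that fits.

turn(right), move(3), strafe(right, 2)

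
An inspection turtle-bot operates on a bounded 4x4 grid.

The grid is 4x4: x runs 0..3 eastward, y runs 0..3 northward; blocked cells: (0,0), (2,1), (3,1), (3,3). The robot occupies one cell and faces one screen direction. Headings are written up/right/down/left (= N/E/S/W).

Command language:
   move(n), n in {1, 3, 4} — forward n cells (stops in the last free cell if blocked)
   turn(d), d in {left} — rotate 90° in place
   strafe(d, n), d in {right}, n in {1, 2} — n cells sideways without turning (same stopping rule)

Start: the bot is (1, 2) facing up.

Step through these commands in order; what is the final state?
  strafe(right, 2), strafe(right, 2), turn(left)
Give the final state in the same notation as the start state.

start: (1, 2) facing up
1. strafe(right, 2) → (3, 2) facing up
2. strafe(right, 2) → (3, 2) facing up
3. turn(left) → (3, 2) facing left

(3, 2) facing left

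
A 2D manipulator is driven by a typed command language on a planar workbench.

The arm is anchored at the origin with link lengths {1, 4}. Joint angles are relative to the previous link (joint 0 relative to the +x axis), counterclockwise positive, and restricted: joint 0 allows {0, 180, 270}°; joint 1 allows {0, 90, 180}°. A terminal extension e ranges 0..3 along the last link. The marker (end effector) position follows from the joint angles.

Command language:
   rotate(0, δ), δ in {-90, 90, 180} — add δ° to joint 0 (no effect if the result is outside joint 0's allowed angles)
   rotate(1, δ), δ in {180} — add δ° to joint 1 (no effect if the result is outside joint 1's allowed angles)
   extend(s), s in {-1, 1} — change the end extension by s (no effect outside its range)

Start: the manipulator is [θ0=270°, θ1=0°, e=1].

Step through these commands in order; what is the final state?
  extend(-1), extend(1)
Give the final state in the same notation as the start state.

begin: [θ0=270°, θ1=0°, e=1]
step 1 (extend(-1)): [θ0=270°, θ1=0°, e=0]
step 2 (extend(1)): [θ0=270°, θ1=0°, e=1]

[θ0=270°, θ1=0°, e=1]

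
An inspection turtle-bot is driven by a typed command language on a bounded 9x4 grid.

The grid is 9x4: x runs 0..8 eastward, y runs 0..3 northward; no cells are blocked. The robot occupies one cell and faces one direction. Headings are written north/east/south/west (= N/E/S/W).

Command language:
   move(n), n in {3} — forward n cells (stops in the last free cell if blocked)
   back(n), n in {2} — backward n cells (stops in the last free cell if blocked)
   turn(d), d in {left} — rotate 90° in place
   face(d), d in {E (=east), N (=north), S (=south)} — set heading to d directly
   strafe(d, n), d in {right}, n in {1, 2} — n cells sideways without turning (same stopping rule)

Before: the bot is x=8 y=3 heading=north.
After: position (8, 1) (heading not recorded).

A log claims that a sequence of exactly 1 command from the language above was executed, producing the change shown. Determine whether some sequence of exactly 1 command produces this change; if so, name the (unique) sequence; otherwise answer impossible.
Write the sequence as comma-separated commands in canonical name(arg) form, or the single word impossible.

start: x=8 y=3 heading=north
1. back(2) → x=8 y=1 heading=north
uniquely the one of 8 1-step routes that fits.

back(2)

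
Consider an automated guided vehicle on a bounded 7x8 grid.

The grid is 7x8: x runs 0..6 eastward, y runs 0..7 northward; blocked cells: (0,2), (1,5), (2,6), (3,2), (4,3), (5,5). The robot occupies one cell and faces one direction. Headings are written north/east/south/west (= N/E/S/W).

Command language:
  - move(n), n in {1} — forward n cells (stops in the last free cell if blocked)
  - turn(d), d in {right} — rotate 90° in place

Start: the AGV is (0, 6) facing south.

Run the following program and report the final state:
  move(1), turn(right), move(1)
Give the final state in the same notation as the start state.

from: (0, 6) facing south
1. move(1) → (0, 5) facing south
2. turn(right) → (0, 5) facing west
3. move(1) → (0, 5) facing west

(0, 5) facing west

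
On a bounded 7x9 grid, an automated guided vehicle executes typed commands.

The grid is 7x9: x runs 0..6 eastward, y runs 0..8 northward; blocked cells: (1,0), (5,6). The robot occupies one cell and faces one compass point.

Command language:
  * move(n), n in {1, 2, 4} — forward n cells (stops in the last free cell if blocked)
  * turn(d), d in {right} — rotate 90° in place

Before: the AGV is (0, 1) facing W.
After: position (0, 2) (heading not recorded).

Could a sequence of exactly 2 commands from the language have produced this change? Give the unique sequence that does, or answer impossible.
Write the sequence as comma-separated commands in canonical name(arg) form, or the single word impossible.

key: order matters: swapping turn(right) and move(1) lands elsewhere
initial: (0, 1) facing W
[1] after turn(right): (0, 1) facing N
[2] after move(1): (0, 2) facing N
all 16 alternatives checked — unique.

turn(right), move(1)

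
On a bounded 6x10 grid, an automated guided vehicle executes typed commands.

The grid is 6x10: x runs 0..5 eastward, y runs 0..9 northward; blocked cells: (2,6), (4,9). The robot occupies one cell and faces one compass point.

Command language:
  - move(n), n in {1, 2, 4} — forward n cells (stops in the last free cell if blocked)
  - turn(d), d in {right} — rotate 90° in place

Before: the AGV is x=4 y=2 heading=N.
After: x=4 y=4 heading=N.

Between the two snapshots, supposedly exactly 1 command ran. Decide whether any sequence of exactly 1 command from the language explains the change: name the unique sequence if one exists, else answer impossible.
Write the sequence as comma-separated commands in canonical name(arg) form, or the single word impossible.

key: heading stays N — the single command does not turn
t0: x=4 y=2 heading=N
1. move(2) → x=4 y=4 heading=N
uniquely the one of 4 1-step routes that fits.

move(2)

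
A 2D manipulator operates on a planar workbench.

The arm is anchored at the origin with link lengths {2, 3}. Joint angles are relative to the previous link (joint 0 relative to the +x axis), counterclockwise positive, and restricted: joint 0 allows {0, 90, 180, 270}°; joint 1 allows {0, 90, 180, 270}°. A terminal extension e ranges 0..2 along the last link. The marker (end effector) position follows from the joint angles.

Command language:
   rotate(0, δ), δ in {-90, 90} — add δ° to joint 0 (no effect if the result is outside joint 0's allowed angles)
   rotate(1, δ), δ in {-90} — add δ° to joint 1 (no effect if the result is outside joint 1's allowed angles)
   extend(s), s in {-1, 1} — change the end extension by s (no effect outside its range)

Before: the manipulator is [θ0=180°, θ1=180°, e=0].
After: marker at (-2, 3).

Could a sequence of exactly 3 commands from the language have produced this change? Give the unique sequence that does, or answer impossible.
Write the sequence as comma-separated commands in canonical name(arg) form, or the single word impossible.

rotate(1, -90), rotate(1, -90), rotate(1, -90)

begin: [θ0=180°, θ1=180°, e=0]
1. rotate(1, -90) → [θ0=180°, θ1=90°, e=0]
2. rotate(1, -90) → [θ0=180°, θ1=0°, e=0]
3. rotate(1, -90) → [θ0=180°, θ1=270°, e=0]
no other 3-command option fits: unique.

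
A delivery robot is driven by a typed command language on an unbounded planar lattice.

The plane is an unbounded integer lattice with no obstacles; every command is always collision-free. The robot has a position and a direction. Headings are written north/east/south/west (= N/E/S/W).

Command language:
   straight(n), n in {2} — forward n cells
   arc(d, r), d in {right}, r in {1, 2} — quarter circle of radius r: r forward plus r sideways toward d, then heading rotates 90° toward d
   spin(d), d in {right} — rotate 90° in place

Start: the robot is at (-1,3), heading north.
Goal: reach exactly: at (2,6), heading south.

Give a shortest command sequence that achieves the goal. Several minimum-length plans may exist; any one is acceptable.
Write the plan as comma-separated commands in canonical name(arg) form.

straight(2), arc(right, 2), arc(right, 1)

initial: at (-1,3), heading north
[1] after straight(2): at (-1,5), heading north
[2] after arc(right, 2): at (1,7), heading east
[3] after arc(right, 1): at (2,6), heading south
nothing shorter than 3 reaches the goal.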